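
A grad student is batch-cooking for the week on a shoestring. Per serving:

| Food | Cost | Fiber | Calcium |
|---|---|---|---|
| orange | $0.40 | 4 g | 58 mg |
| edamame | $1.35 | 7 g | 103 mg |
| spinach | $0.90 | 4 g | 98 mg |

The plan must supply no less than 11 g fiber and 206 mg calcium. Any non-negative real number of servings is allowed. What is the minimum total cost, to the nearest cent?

$1.42

A basic optimal solution has at most two foods positive. Try each food alone and each pair with both targets met exactly.
orange only: max(11/4, 206/58) = 3.552 servings → $1.42.
edamame only: max(11/7, 206/103) = 2 servings → $2.70.
spinach only: max(11/4, 206/98) = 2.75 servings → $2.48.
orange + edamame with both targets exact would need a negative amount; discard.
orange + spinach with both tight: 1.587 servings and 1.163 servings → $1.68.
edamame + spinach with both tight: 0.927 servings and 1.128 servings → $2.27.
Cheapest feasible corner: $1.42.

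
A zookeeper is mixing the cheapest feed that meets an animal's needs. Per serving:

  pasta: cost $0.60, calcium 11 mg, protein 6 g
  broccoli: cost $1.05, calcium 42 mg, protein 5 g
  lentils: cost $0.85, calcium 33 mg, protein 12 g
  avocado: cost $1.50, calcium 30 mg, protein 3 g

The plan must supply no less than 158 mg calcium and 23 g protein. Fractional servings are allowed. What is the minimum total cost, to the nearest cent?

$3.96

A basic optimal solution has at most two foods positive. Try each food alone and each pair with both targets met exactly.
pasta only: max(158/11, 23/6) = 14.36 servings → $8.62.
broccoli only: max(158/42, 23/5) = 4.6 servings → $4.83.
lentils only: max(158/33, 23/12) = 4.788 servings → $4.07.
avocado only: max(158/30, 23/3) = 7.667 servings → $11.50.
pasta + broccoli with both tight: 0.8934 servings and 3.528 servings → $4.24.
pasta + lentils: intersection lies outside the first quadrant.
pasta + avocado with both tight: 1.469 servings and 4.728 servings → $7.97.
broccoli + lentils with both tight: 3.354 servings and 0.5192 servings → $3.96.
broccoli + avocado with both targets exact would need a negative amount; discard.
lentils + avocado with both tight: 0.8276 servings and 4.356 servings → $7.24.
The minimum over all feasible corners is $3.96.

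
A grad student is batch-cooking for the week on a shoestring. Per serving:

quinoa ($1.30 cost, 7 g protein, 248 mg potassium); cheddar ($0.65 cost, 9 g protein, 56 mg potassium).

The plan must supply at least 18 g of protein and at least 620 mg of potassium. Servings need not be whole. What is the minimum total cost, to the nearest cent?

quinoa only: max(18/7, 620/248) = 2.571 servings → $3.34.
cheddar only: max(18/9, 620/56) = 11.07 servings → $7.20.
quinoa + cheddar with both tight: 2.485 servings and 0.06739 servings → $3.27.
So the least-cost plan costs $3.27.

$3.27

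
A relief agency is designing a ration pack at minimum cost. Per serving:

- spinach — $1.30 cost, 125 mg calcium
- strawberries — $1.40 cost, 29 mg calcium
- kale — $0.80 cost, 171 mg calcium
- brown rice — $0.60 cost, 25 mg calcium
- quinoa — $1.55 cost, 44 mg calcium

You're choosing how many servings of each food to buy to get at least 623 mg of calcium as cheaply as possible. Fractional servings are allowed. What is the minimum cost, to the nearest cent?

Cost per mg of calcium: kale $0.0047, spinach $0.0104, brown rice $0.0240, quinoa $0.0352, strawberries $0.0483.
With no serving limits, use only kale: 623 mg / 171 mg = 3.643 servings × $0.80 = $2.91.

$2.91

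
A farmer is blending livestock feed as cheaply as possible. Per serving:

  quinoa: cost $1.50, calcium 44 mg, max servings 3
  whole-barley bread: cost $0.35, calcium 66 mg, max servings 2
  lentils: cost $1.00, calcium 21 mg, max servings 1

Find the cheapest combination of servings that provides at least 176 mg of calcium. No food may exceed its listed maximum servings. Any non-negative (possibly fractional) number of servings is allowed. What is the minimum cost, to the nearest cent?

$2.20

Cost per mg of calcium: whole-barley bread $0.0053, quinoa $0.0341, lentils $0.0476.
Take 2 servings of whole-barley bread: +132.0 mg calcium for $0.70 (total $0.70, still need 44.0 mg).
Take 1 serving of quinoa: +44.0 mg calcium for $1.50 (total $2.20, still need 0.0 mg).
Filling from the cheapest source first is optimal under one linear minimum: $2.20.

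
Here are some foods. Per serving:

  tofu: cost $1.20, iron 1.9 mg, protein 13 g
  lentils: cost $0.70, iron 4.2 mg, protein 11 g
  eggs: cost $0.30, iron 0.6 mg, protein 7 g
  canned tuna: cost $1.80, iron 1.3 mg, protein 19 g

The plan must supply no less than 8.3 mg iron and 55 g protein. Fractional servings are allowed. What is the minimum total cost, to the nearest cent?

With two linear requirements the optimum uses one or two foods; enumerate the corners.
tofu only: max(8.3/1.9, 55/13) = 4.368 servings → $5.24.
lentils only: max(8.3/4.2, 55/11) = 5 servings → $3.50.
eggs only: max(8.3/0.6, 55/7) = 13.83 servings → $4.15.
canned tuna only: max(8.3/1.3, 55/19) = 6.385 servings → $11.49.
tofu + lentils with both tight: 4.145 servings and 0.1009 servings → $5.05.
tofu + eggs: the both-tight solution has a negative serving — not a feasible corner.
tofu + canned tuna: intersection lies outside the first quadrant.
lentils + eggs with both tight: 1.101 servings and 6.127 servings → $2.61.
lentils + canned tuna with both tight: 1.316 servings and 2.133 servings → $4.76.
eggs + canned tuna: intersection lies outside the first quadrant.
Cheapest feasible corner: $2.61.

$2.61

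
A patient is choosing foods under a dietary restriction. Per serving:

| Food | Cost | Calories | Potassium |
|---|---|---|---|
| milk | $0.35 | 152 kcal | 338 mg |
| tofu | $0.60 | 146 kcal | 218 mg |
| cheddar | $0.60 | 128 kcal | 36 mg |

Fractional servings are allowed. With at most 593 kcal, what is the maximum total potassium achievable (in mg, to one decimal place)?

Potassium per kcal: milk 2.224, tofu 1.493, cheddar 0.2812.
With no serving limits, spend the whole calories allowance on milk: 593 kcal / 152 kcal × 338 mg = 1318.6 mg.

1318.6 mg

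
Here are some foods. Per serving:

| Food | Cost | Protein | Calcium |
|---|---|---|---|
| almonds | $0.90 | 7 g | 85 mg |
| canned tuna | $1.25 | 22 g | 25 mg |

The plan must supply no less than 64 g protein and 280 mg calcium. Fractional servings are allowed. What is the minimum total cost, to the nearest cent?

At the optimum either one food covers both requirements or two foods hit both targets exactly; no other combination can be cheaper.
almonds only: max(64/7, 280/85) = 9.143 servings → $8.23.
canned tuna only: max(64/22, 280/25) = 11.2 servings → $14.00.
almonds + canned tuna with both tight: 2.69 servings and 2.053 servings → $4.99.
Cheapest feasible corner: $4.99.

$4.99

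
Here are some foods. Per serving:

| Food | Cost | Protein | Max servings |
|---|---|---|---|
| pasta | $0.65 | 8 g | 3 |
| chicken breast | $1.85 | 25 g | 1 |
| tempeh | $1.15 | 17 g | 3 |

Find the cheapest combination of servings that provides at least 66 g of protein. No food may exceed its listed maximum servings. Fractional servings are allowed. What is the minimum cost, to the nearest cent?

$4.56

Cost per g of protein: tempeh $0.0676, chicken breast $0.0740, pasta $0.0813.
Take 3 servings of tempeh: +51.0 g protein for $3.45 (total $3.45, still need 15.0 g).
Take 0.6 servings of chicken breast: +15.0 g protein for $1.11 (total $4.56, still need 0.0 g).
Greedy by cheapest-per-g is optimal for a single linear constraint, so the minimum cost is $4.56.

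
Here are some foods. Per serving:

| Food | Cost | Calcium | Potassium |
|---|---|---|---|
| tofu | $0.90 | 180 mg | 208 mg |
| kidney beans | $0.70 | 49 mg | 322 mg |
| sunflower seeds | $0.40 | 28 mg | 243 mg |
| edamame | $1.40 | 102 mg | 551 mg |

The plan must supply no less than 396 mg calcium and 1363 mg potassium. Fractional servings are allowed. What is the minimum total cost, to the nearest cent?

This is a tiny linear program; its minimum lies at a vertex of the feasible set. List the vertices and price them.
tofu only: max(396/180, 1363/208) = 6.553 servings → $5.90.
kidney beans only: max(396/49, 1363/322) = 8.082 servings → $5.66.
sunflower seeds only: max(396/28, 1363/243) = 14.14 servings → $5.66.
edamame only: max(396/102, 1363/551) = 3.882 servings → $5.44.
tofu + kidney beans with both tight: 1.271 servings and 3.412 servings → $3.53.
tofu + sunflower seeds with both tight: 1.531 servings and 4.298 servings → $3.10.
tofu + edamame with both tight: 1.015 servings and 2.09 servings → $3.84.
kidney beans + sunflower seeds: intersection lies outside the first quadrant.
kidney beans + edamame with both targets exact would need a negative amount; discard.
sunflower seeds + edamame: the both-tight solution has a negative serving — not a feasible corner.
So the least-cost plan costs $3.10.

$3.10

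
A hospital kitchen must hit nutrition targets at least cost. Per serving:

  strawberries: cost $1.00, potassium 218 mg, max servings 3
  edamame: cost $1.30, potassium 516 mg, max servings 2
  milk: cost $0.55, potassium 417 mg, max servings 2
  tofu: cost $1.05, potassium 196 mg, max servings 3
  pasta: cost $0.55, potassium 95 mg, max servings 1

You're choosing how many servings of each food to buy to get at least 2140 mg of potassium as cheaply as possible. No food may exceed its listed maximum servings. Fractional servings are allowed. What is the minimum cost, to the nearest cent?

Cost per mg of potassium: milk $0.0013, edamame $0.0025, strawberries $0.0046, tofu $0.0054, pasta $0.0058.
Take 2 servings of milk: +834.0 mg potassium for $1.10 (total $1.10, still need 1306.0 mg).
Take 2 servings of edamame: +1032.0 mg potassium for $2.60 (total $3.70, still need 274.0 mg).
Take 1.257 servings of strawberries: +274.0 mg potassium for $1.26 (total $4.96, still need 0.0 mg).
Greedy by cheapest-per-mg is optimal for a single linear constraint, so the minimum cost is $4.96.

$4.96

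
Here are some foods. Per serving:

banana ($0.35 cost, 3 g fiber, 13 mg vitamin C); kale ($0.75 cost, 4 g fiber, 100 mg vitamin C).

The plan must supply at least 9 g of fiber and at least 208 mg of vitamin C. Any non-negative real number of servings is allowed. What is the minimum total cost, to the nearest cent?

Compare the cost at each extreme point of the feasible region.
banana only: max(9/3, 208/13) = 16 servings → $5.60.
kale only: max(9/4, 208/100) = 2.25 servings → $1.69.
banana + kale with both tight: 0.2742 servings and 2.044 servings → $1.63.
So the least-cost plan costs $1.63.

$1.63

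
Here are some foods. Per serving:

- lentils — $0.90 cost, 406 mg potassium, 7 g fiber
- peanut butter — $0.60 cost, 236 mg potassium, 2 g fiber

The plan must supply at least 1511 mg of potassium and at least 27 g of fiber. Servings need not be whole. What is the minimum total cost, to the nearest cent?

$3.47

Minimising a linear cost over {potassium ≥ 1511, fiber ≥ 27, servings ≥ 0} — the optimum is at a vertex, using one or two foods.
lentils only: max(1511/406, 27/7) = 3.857 servings → $3.47.
peanut butter only: max(1511/236, 27/2) = 13.5 servings → $8.10.
lentils + peanut butter: intersection lies outside the first quadrant.
The minimum over all feasible corners is $3.47.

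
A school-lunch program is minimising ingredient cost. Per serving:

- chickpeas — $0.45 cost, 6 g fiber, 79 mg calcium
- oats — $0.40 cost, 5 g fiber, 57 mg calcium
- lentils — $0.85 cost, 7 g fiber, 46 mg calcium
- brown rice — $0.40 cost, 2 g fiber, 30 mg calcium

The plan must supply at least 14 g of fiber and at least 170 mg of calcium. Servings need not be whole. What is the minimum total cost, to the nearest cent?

Check every corner: each single food scaled to meet both minima, and each pair solved so both constraints bind.
chickpeas only: max(14/6, 170/79) = 2.333 servings → $1.05.
oats only: max(14/5, 170/57) = 2.982 servings → $1.19.
lentils only: max(14/7, 170/46) = 3.696 servings → $3.14.
brown rice only: max(14/2, 170/30) = 7 servings → $2.80.
chickpeas + oats with both tight: 0.9811 servings and 1.623 servings → $1.09.
chickpeas + lentils with both tight: 1.971 servings and 0.3105 servings → $1.15.
chickpeas + brown rice with both targets exact would need a negative amount; discard.
oats + lentils: the both-tight solution has a negative serving — not a feasible corner.
oats + brown rice with both tight: 2.222 servings and 1.444 servings → $1.47.
lentils + brown rice with both tight: 0.678 servings and 4.627 servings → $2.43.
The minimum over all feasible corners is $1.05.

$1.05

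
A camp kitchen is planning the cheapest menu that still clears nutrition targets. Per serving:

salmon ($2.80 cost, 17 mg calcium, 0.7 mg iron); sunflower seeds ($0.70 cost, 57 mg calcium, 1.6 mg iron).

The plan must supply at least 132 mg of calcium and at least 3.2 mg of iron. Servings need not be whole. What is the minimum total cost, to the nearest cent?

This is a tiny linear program; its minimum lies at a vertex of the feasible set. List the vertices and price them.
salmon only: max(132/17, 3.2/0.7) = 7.765 servings → $21.74.
sunflower seeds only: max(132/57, 3.2/1.6) = 2.316 servings → $1.62.
salmon + sunflower seeds: the both-tight solution has a negative serving — not a feasible corner.
Cheapest feasible corner: $1.62.

$1.62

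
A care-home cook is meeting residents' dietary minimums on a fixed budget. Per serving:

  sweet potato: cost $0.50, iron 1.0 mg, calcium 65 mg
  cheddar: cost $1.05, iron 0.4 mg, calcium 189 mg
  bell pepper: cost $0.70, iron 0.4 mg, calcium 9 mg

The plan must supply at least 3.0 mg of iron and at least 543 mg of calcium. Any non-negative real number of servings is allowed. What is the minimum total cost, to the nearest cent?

$3.31

This is a tiny linear program; its minimum lies at a vertex of the feasible set. List the vertices and price them.
sweet potato only: max(3.0/1.0, 543/65) = 8.354 servings → $4.18.
cheddar only: max(3.0/0.4, 543/189) = 7.5 servings → $7.88.
bell pepper only: max(3.0/0.4, 543/9) = 60.33 servings → $42.23.
sweet potato + cheddar with both tight: 2.146 servings and 2.135 servings → $3.31.
sweet potato + bell pepper with both targets exact would need a negative amount; discard.
cheddar + bell pepper with both tight: 2.642 servings and 4.858 servings → $6.17.
The minimum over all feasible corners is $3.31.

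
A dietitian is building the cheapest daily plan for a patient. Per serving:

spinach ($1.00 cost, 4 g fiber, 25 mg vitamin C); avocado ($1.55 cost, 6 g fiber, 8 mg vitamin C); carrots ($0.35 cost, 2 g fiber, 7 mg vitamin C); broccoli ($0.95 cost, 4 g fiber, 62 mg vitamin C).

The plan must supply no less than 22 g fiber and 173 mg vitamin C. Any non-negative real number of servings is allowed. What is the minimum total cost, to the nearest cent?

$4.35

At the optimum either one food covers both requirements or two foods hit both targets exactly; no other combination can be cheaper.
spinach only: max(22/4, 173/25) = 6.92 servings → $6.92.
avocado only: max(22/6, 173/8) = 21.62 servings → $33.52.
carrots only: max(22/2, 173/7) = 24.71 servings → $8.65.
broccoli only: max(22/4, 173/62) = 5.5 servings → $5.22.
spinach + avocado: the both-tight solution has a negative serving — not a feasible corner.
spinach + carrots with both targets exact would need a negative amount; discard.
spinach + broccoli with both tight: 4.541 servings and 0.9595 servings → $5.45.
avocado + carrots: the both-tight solution has a negative serving — not a feasible corner.
avocado + broccoli with both tight: 1.976 servings and 2.535 servings → $5.47.
carrots + broccoli with both tight: 7 servings and 2 servings → $4.35.
The minimum over all feasible corners is $4.35.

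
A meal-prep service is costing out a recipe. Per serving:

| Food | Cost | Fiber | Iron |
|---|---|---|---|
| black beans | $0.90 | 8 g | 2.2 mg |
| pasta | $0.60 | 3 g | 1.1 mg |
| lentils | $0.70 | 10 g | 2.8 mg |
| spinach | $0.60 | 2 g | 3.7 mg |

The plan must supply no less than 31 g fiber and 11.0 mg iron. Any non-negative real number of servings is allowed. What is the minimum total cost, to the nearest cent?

$2.51

Two binding constraints pin down two serving amounts, so the optimal mix uses at most two foods. The candidates are each food alone (scaled to the tighter of fiber/iron) and each pair with both constraints tight.
black beans only: max(31/8, 11.0/2.2) = 5 servings → $4.50.
pasta only: max(31/3, 11.0/1.1) = 10.33 servings → $6.20.
lentils only: max(31/10, 11.0/2.8) = 3.929 servings → $2.75.
spinach only: max(31/2, 11.0/3.7) = 15.5 servings → $9.30.
black beans + pasta with both tight: 0.5 servings and 9 servings → $5.85.
black beans + lentils: intersection lies outside the first quadrant.
black beans + spinach with both tight: 3.679 servings and 0.7857 servings → $3.78.
pasta + lentils with both tight: 8.923 servings and 0.4231 servings → $5.65.
pasta + spinach: intersection lies outside the first quadrant.
lentils + spinach with both tight: 2.952 servings and 0.7389 servings → $2.51.
The minimum over all feasible corners is $2.51.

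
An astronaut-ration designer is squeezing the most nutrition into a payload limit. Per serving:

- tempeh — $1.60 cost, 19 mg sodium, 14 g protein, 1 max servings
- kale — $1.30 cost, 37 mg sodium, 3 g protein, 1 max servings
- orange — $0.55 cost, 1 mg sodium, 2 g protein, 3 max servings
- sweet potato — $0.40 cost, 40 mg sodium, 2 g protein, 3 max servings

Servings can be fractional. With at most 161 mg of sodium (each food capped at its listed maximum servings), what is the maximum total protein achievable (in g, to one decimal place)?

28.1 g

Protein per mg sodium: orange 2, tempeh 0.7368, kale 0.08108, sweet potato 0.05.
Take 3 servings of orange: uses 3 mg sodium, +6.0 g protein (running total 6.0 g).
Take 1 serving of tempeh: uses 19 mg sodium, +14.0 g protein (running total 20.0 g).
Take 1 serving of kale: uses 37 mg sodium, +3.0 g protein (running total 23.0 g).
Take 2.55 servings of sweet potato: uses 102 mg sodium, +5.1 g protein (running total 28.1 g).
Greedy by best ratio exhausts the sodium allowance optimally: 28.1 g.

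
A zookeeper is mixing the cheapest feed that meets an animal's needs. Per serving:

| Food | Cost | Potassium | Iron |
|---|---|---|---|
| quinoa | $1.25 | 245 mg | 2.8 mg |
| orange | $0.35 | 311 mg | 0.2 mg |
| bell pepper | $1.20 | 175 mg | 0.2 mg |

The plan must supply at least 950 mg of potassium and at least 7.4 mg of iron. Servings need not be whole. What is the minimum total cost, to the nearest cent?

An LP optimum is at a vertex; with two nutrient constraints at most two foods are used. Check each candidate.
quinoa only: max(950/245, 7.4/2.8) = 3.878 servings → $4.85.
orange only: max(950/311, 7.4/0.2) = 37 servings → $12.95.
bell pepper only: max(950/175, 7.4/0.2) = 37 servings → $44.40.
quinoa + orange with both tight: 2.569 servings and 1.031 servings → $3.57.
quinoa + bell pepper with both tight: 2.506 servings and 1.921 servings → $5.44.
orange + bell pepper with both targets exact would need a negative amount; discard.
Cheapest feasible corner: $3.57.

$3.57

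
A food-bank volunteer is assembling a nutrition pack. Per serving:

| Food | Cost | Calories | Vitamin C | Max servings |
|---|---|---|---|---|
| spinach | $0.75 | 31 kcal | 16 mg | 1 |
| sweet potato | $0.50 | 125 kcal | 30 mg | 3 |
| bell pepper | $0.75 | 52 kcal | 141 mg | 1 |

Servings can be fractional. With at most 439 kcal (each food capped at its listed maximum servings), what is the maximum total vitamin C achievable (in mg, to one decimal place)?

242.4 mg

Vitamin C per kcal: bell pepper 2.712, spinach 0.5161, sweet potato 0.24.
Take 1 serving of bell pepper: uses 52 kcal, +141.0 mg vitamin C (running total 141.0 mg).
Take 1 serving of spinach: uses 31 kcal, +16.0 mg vitamin C (running total 157.0 mg).
Take 2.848 servings of sweet potato: uses 356 kcal, +85.4 mg vitamin C (running total 242.4 mg).
Greedy by best ratio exhausts the calories allowance optimally: 242.4 mg.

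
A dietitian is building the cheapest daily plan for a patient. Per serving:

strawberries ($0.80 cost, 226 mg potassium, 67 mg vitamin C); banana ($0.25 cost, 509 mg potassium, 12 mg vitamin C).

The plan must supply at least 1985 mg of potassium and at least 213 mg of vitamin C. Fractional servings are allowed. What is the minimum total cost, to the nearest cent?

$2.83

For a min-cost LP with two ≥-constraints, a basic feasible solution has at most two positive variables.
strawberries only: max(1985/226, 213/67) = 8.783 servings → $7.03.
banana only: max(1985/509, 213/12) = 17.75 servings → $4.44.
strawberries + banana with both tight: 2.695 servings and 2.703 servings → $2.83.
Cheapest feasible corner: $2.83.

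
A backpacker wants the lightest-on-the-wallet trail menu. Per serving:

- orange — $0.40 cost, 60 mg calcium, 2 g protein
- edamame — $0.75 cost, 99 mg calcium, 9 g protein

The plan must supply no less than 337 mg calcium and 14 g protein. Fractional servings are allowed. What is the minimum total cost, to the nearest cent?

$2.29

At the optimum either one food covers both requirements or two foods hit both targets exactly; no other combination can be cheaper.
orange only: max(337/60, 14/2) = 7 servings → $2.80.
edamame only: max(337/99, 14/9) = 3.404 servings → $2.55.
orange + edamame with both tight: 4.816 servings and 0.4854 servings → $2.29.
Cheapest feasible corner: $2.29.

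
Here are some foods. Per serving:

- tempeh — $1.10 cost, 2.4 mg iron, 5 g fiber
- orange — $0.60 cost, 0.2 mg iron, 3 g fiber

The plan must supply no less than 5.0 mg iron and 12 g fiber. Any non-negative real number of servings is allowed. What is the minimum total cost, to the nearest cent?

$2.60

With two linear requirements the optimum uses one or two foods; enumerate the corners.
tempeh only: max(5.0/2.4, 12/5) = 2.4 servings → $2.64.
orange only: max(5.0/0.2, 12/3) = 25 servings → $15.00.
tempeh + orange with both tight: 2.032 servings and 0.6129 servings → $2.60.
Cheapest feasible corner: $2.60.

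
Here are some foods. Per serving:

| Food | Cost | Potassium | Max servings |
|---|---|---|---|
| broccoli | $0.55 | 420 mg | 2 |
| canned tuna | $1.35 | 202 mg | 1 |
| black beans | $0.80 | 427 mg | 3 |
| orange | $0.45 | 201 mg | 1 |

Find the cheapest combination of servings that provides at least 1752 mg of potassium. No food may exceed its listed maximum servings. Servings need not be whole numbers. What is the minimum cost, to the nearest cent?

Cost per mg of potassium: broccoli $0.0013, black beans $0.0019, orange $0.0022, canned tuna $0.0067.
Take 2 servings of broccoli: +840.0 mg potassium for $1.10 (total $1.10, still need 912.0 mg).
Take 2.136 servings of black beans: +912.0 mg potassium for $1.71 (total $2.81, still need 0.0 mg).
Greedy by cheapest-per-mg is optimal for a single linear constraint, so the minimum cost is $2.81.

$2.81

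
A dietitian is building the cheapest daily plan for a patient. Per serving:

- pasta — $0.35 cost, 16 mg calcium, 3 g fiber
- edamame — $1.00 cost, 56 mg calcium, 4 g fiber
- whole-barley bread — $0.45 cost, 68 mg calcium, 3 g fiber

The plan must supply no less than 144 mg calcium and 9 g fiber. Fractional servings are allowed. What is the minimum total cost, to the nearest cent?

$1.23

A basic optimal solution has at most two foods positive. Try each food alone and each pair with both targets met exactly.
pasta only: max(144/16, 9/3) = 9 servings → $3.15.
edamame only: max(144/56, 9/4) = 2.571 servings → $2.57.
whole-barley bread only: max(144/68, 9/3) = 3 servings → $1.35.
pasta + edamame: intersection lies outside the first quadrant.
pasta + whole-barley bread with both tight: 1.154 servings and 1.846 servings → $1.23.
edamame + whole-barley bread with both tight: 1.731 servings and 0.6923 servings → $2.04.
Cheapest feasible corner: $1.23.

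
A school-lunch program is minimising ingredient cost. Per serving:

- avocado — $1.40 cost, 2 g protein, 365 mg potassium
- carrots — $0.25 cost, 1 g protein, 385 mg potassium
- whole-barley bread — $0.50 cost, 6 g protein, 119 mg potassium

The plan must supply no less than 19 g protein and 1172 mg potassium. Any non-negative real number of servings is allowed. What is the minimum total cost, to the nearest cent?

$1.95

Compare the cost at each extreme point of the feasible region.
avocado only: max(19/2, 1172/365) = 9.5 servings → $13.30.
carrots only: max(19/1, 1172/385) = 19 servings → $4.75.
whole-barley bread only: max(19/6, 1172/119) = 9.849 servings → $4.92.
avocado + carrots: intersection lies outside the first quadrant.
avocado + whole-barley bread with both tight: 2.444 servings and 2.352 servings → $4.60.
carrots + whole-barley bread with both tight: 2.178 servings and 2.804 servings → $1.95.
The minimum over all feasible corners is $1.95.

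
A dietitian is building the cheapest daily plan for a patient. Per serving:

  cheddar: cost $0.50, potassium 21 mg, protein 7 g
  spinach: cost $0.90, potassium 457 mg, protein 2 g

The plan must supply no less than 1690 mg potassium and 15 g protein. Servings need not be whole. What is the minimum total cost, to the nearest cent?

$3.83

Compare the cost at each extreme point of the feasible region.
cheddar only: max(1690/21, 15/7) = 80.48 servings → $40.24.
spinach only: max(1690/457, 15/2) = 7.5 servings → $6.75.
cheddar + spinach with both tight: 1.101 servings and 3.647 servings → $3.83.
So the least-cost plan costs $3.83.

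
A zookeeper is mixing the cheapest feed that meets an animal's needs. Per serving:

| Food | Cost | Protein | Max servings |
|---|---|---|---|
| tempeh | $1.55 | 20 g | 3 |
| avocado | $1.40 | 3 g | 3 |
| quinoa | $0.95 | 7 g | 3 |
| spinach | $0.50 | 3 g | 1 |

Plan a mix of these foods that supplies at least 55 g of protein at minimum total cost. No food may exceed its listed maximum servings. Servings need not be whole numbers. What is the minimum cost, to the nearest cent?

Cost per g of protein: tempeh $0.0775, quinoa $0.1357, spinach $0.1667, avocado $0.4667.
Take 2.75 servings of tempeh: +55.0 g protein for $4.26 (total $4.26, still need 0.0 g).
Filling from the cheapest source first is optimal under one linear minimum: $4.26.

$4.26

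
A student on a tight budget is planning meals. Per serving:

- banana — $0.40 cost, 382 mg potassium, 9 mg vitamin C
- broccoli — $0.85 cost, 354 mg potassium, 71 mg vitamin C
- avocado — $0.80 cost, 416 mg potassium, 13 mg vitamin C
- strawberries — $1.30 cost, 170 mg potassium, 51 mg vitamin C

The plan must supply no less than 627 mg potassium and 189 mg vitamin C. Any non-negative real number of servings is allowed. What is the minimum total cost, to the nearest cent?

This is a tiny linear program; its minimum lies at a vertex of the feasible set. List the vertices and price them.
banana only: max(627/382, 189/9) = 21 servings → $8.40.
broccoli only: max(627/354, 189/71) = 2.662 servings → $2.26.
avocado only: max(627/416, 189/13) = 14.54 servings → $11.63.
strawberries only: max(627/170, 189/51) = 3.706 servings → $4.82.
banana + broccoli with both targets exact would need a negative amount; discard.
banana + avocado: intersection lies outside the first quadrant.
banana + strawberries: the both-tight solution has a negative serving — not a feasible corner.
broccoli + avocado with both targets exact would need a negative amount; discard.
broccoli + strawberries: intersection lies outside the first quadrant.
avocado + strawberries with both targets exact would need a negative amount; discard.
Cheapest feasible corner: $2.26.

$2.26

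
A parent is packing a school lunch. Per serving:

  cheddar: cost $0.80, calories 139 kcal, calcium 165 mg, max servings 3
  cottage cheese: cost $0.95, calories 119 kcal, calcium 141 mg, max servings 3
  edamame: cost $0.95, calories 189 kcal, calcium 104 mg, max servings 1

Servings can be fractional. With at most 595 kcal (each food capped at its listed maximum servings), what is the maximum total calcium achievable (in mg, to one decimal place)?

Calcium per kcal: cheddar 1.187, cottage cheese 1.185, edamame 0.5503.
Take 3 servings of cheddar: uses 417 kcal, +495.0 mg calcium (running total 495.0 mg).
Take 1.496 servings of cottage cheese: uses 178 kcal, +210.9 mg calcium (running total 705.9 mg).
Filling greedily by calcium-per-kcal is optimal for one linear limit, giving 705.9 mg.

705.9 mg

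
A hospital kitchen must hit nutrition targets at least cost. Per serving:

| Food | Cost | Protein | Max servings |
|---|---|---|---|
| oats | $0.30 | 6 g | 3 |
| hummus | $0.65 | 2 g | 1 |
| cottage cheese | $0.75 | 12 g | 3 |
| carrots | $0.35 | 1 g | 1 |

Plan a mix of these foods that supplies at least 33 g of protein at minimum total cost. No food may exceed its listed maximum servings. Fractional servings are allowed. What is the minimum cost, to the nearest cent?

$1.84

Cost per g of protein: oats $0.0500, cottage cheese $0.0625, hummus $0.3250, carrots $0.3500.
Take 3 servings of oats: +18.0 g protein for $0.90 (total $0.90, still need 15.0 g).
Take 1.25 servings of cottage cheese: +15.0 g protein for $0.94 (total $1.84, still need 0.0 g).
Greedy by cheapest-per-g is optimal for a single linear constraint, so the minimum cost is $1.84.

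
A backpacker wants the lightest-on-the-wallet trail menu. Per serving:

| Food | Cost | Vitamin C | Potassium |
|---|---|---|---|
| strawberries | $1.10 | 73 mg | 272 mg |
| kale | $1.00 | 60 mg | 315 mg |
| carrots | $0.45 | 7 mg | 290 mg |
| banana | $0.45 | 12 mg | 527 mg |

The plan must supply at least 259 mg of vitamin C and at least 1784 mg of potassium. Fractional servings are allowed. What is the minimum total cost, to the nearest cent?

$4.36

An LP optimum is at a vertex; with two nutrient constraints at most two foods are used. Check each candidate.
strawberries only: max(259/73, 1784/272) = 6.559 servings → $7.21.
kale only: max(259/60, 1784/315) = 5.663 servings → $5.66.
carrots only: max(259/7, 1784/290) = 37 servings → $16.65.
banana only: max(259/12, 1784/527) = 21.58 servings → $9.71.
strawberries + kale: intersection lies outside the first quadrant.
strawberries + carrots with both tight: 3.25 servings and 3.103 servings → $4.97.
strawberries + banana with both tight: 3.269 servings and 1.698 servings → $4.36.
kale + carrots with both tight: 4.121 servings and 1.675 servings → $4.88.
kale + banana with both tight: 4.134 servings and 0.9143 servings → $4.55.
carrots + banana with both targets exact would need a negative amount; discard.
Cheapest feasible corner: $4.36.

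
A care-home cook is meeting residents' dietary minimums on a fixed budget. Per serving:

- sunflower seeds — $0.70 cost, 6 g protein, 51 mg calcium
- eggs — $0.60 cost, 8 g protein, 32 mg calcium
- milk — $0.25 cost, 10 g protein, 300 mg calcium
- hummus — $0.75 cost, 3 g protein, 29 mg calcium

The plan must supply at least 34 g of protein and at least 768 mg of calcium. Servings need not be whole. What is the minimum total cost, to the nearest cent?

This is a tiny linear program; its minimum lies at a vertex of the feasible set. List the vertices and price them.
sunflower seeds only: max(34/6, 768/51) = 15.06 servings → $10.54.
eggs only: max(34/8, 768/32) = 24 servings → $14.40.
milk only: max(34/10, 768/300) = 3.4 servings → $0.85.
hummus only: max(34/3, 768/29) = 26.48 servings → $19.86.
sunflower seeds + eggs: intersection lies outside the first quadrant.
sunflower seeds + milk with both tight: 1.953 servings and 2.228 servings → $1.92.
sunflower seeds + hummus: the both-tight solution has a negative serving — not a feasible corner.
eggs + milk with both tight: 1.212 servings and 2.431 servings → $1.33.
eggs + hummus: intersection lies outside the first quadrant.
milk + hummus with both tight: 2.161 servings and 4.131 servings → $3.64.
So the least-cost plan costs $0.85.

$0.85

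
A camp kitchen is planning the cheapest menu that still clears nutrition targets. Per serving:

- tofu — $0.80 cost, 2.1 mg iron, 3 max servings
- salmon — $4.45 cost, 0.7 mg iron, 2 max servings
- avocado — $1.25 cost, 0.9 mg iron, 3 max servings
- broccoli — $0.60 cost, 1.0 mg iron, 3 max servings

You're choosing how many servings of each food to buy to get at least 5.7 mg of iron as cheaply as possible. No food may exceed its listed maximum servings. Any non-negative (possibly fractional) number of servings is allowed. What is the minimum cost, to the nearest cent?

$2.17

Cost per mg of iron: tofu $0.3810, broccoli $0.6000, avocado $1.3889, salmon $6.3571.
Take 2.714 servings of tofu: +5.7 mg iron for $2.17 (total $2.17, still need 0.0 mg).
Greedy by cheapest-per-mg is optimal for a single linear constraint, so the minimum cost is $2.17.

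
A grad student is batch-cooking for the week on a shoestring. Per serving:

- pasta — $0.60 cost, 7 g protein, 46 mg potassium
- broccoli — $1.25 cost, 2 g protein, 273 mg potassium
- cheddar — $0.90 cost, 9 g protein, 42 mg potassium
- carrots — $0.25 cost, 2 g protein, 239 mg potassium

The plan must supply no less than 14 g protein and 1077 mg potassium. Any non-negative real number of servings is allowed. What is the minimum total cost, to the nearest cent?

$1.54

The cheapest plan sits at a corner of the feasible region — with two constraints it uses at most two foods.
pasta only: max(14/7, 1077/46) = 23.41 servings → $14.05.
broccoli only: max(14/2, 1077/273) = 7 servings → $8.75.
cheddar only: max(14/9, 1077/42) = 25.64 servings → $23.08.
carrots only: max(14/2, 1077/239) = 7 servings → $1.75.
pasta + broccoli with both tight: 0.917 servings and 3.791 servings → $5.29.
pasta + cheddar: the both-tight solution has a negative serving — not a feasible corner.
pasta + carrots with both tight: 0.754 servings and 4.361 servings → $1.54.
broccoli + cheddar with both tight: 3.837 servings and 0.7029 servings → $5.43.
broccoli + carrots: intersection lies outside the first quadrant.
cheddar + carrots with both tight: 0.5767 servings and 4.405 servings → $1.62.
So the least-cost plan costs $1.54.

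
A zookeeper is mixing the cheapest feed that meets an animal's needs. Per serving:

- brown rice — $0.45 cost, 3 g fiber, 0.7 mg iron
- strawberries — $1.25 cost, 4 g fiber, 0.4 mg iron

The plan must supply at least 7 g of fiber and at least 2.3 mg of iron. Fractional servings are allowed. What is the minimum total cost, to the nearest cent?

For a min-cost LP with two ≥-constraints, a basic feasible solution has at most two positive variables.
brown rice only: max(7/3, 2.3/0.7) = 3.286 servings → $1.48.
strawberries only: max(7/4, 2.3/0.4) = 5.75 servings → $7.19.
brown rice + strawberries with both targets exact would need a negative amount; discard.
So the least-cost plan costs $1.48.

$1.48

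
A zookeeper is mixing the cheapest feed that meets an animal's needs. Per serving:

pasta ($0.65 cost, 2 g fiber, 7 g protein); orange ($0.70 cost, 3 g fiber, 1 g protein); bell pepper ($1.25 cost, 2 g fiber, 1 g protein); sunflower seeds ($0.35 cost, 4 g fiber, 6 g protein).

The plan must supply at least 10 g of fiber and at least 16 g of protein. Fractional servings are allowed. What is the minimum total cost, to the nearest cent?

The cheapest plan sits at a corner of the feasible region — with two constraints it uses at most two foods.
pasta only: max(10/2, 16/7) = 5 servings → $3.25.
orange only: max(10/3, 16/1) = 16 servings → $11.20.
bell pepper only: max(10/2, 16/1) = 16 servings → $20.00.
sunflower seeds only: max(10/4, 16/6) = 2.667 servings → $0.93.
pasta + orange with both tight: 2 servings and 2 servings → $2.70.
pasta + bell pepper with both tight: 1.833 servings and 3.167 servings → $5.15.
pasta + sunflower seeds with both tight: 0.25 servings and 2.375 servings → $0.99.
orange + bell pepper with both targets exact would need a negative amount; discard.
orange + sunflower seeds: the both-tight solution has a negative serving — not a feasible corner.
bell pepper + sunflower seeds: the both-tight solution has a negative serving — not a feasible corner.
Cheapest feasible corner: $0.93.

$0.93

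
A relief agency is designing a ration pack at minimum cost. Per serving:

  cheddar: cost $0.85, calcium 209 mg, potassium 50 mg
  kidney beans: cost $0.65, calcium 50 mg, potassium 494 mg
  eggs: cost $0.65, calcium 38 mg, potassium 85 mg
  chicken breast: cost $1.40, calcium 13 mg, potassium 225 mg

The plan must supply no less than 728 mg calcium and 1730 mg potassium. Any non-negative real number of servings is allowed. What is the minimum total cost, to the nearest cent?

$4.40

Two binding constraints pin down two serving amounts, so the optimal mix uses at most two foods. The candidates are each food alone (scaled to the tighter of calcium/potassium) and each pair with both constraints tight.
cheddar only: max(728/209, 1730/50) = 34.6 servings → $29.41.
kidney beans only: max(728/50, 1730/494) = 14.56 servings → $9.46.
eggs only: max(728/38, 1730/85) = 20.35 servings → $13.23.
chicken breast only: max(728/13, 1730/225) = 56 servings → $78.40.
cheddar + kidney beans with both tight: 2.711 servings and 3.228 servings → $4.40.
cheddar + eggs with both targets exact would need a negative amount; discard.
cheddar + chicken breast with both tight: 3.047 servings and 7.012 servings → $12.41.
kidney beans + eggs with both tight: 0.2658 servings and 18.81 servings → $12.40.
kidney beans + chicken breast with both targets exact would need a negative amount; discard.
eggs + chicken breast with both tight: 18.98 servings and 0.5185 servings → $13.06.
Cheapest feasible corner: $4.40.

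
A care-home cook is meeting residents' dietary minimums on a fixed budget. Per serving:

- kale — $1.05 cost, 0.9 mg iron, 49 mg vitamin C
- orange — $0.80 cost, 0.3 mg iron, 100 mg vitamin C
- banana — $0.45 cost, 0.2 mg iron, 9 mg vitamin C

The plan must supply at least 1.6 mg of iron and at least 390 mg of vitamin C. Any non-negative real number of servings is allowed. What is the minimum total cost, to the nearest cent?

$3.50

The cheapest plan sits at a corner of the feasible region — with two constraints it uses at most two foods.
kale only: max(1.6/0.9, 390/49) = 7.959 servings → $8.36.
orange only: max(1.6/0.3, 390/100) = 5.333 servings → $4.27.
banana only: max(1.6/0.2, 390/9) = 43.33 servings → $19.50.
kale + orange with both tight: 0.571 servings and 3.62 servings → $3.50.
kale + banana with both targets exact would need a negative amount; discard.
orange + banana with both tight: 3.676 servings and 2.486 servings → $4.06.
So the least-cost plan costs $3.50.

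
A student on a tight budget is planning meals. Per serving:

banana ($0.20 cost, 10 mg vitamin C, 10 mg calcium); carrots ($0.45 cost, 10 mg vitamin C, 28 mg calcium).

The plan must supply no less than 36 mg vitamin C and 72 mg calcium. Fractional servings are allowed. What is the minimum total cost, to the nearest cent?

$1.22

Compare the cost at each extreme point of the feasible region.
banana only: max(36/10, 72/10) = 7.2 servings → $1.44.
carrots only: max(36/10, 72/28) = 3.6 servings → $1.62.
banana + carrots with both tight: 1.6 servings and 2 servings → $1.22.
Cheapest feasible corner: $1.22.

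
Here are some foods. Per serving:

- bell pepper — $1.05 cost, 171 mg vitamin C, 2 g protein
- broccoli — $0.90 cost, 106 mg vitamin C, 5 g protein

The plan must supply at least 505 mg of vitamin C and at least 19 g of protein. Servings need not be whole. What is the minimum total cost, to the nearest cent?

$3.97

This is a tiny linear program; its minimum lies at a vertex of the feasible set. List the vertices and price them.
bell pepper only: max(505/171, 19/2) = 9.5 servings → $9.97.
broccoli only: max(505/106, 19/5) = 4.764 servings → $4.29.
bell pepper + broccoli with both tight: 0.7947 servings and 3.482 servings → $3.97.
So the least-cost plan costs $3.97.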